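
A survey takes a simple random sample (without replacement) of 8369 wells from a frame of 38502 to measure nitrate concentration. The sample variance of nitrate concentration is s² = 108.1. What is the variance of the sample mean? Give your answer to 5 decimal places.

0.01011

Under SRS without replacement, Var(ȳ) = (1 − f)·s²/n with f = n/N = 8369/38502 = 0.21736533.
Var(ȳ) = (1 − 0.21736533)·108.1/8369 = 0.78263467·0.012916716 = 0.01010907.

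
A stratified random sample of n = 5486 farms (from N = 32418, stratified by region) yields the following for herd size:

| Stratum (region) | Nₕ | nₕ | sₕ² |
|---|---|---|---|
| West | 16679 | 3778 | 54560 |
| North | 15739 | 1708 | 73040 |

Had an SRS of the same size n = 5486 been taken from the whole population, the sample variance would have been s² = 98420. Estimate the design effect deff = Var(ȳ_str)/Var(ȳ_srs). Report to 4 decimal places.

Var(ȳ_str) = Σ Wₕ²(1−fₕ)sₕ²/nₕ with Wₕ = Nₕ/32418:
  West: (16679/32418)²·(1−3778/16679)·54560/3778 = 2.9568777
  North: (15739/32418)²·(1−1708/15739)·73040/1708 = 8.985996
  → Var(ȳ_str) = 11.942874.
Var(ȳ_srs) = (1 − 5486/32418)·98420/5486 = 14.904244.
deff = 11.942874 / 14.904244 = 0.8013.

0.8013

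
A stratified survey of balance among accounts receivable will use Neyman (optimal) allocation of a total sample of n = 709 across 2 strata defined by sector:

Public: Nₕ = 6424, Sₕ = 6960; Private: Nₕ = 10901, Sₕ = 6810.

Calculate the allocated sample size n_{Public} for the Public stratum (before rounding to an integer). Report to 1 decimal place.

266.5

Neyman allocation: nₕ = n·NₕSₕ / Σⱼ NⱼSⱼ.
Σ NⱼSⱼ = 6424·6960 + 10901·6810 = 1.1894685 × 10^8.
n_{Public} = 709·6424·6960 / (1.1894685 × 10^8) = 266.5.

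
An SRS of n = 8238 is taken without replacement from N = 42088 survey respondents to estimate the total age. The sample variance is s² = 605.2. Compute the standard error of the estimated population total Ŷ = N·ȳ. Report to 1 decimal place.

Var(Ŷ) = N²·Var(ȳ) = N²·(1 − n/N)·s²/n.
f = 8238/42088 = 0.19573275; Var(ȳ) = 0.80426725·605.2/8238 = 0.059085038.
Var(Ŷ) = 42088² · 0.059085038 = 1.0466322 × 10^8.
SE(Ŷ) = √(1.0466322 × 10^8) = 10230.5.

10230.5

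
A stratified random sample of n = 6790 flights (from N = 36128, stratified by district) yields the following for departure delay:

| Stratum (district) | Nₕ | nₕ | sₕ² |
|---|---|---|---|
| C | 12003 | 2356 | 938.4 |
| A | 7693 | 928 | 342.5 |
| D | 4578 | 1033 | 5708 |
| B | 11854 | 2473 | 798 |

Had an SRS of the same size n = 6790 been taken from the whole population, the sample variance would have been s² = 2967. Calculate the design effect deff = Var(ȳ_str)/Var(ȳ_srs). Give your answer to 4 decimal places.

0.4122

Var(ȳ_str) = Σ Wₕ²(1−fₕ)sₕ²/nₕ with Wₕ = Nₕ/36128:
  C: (12003/36128)²·(1−2356/12003)·938.4/2356 = 0.035335151
  A: (7693/36128)²·(1−928/7693)·342.5/928 = 0.01471595
  D: (4578/36128)²·(1−1033/4578)·5708/1033 = 0.068704919
  B: (11854/36128)²·(1−2473/11854)·798/2473 = 0.027491915
  → Var(ȳ_str) = 0.14624794.
Var(ȳ_srs) = (1 − 6790/36128)·2967/6790 = 0.35484146.
deff = 0.14624794 / 0.35484146 = 0.4122.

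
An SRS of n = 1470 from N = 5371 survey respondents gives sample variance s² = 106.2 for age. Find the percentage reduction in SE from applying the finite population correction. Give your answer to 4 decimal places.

f = n/N = 1470/5371 = 0.27369205.
SE_no-fpc = √(s²/n) = 0.26878411; SE_fpc = √((1−f)s²/n) = 0.22906777.
Ratio = √(1−f) = 0.85223703. Reduction = 100·(1 − 0.85223703) = 14.7763%.

14.7763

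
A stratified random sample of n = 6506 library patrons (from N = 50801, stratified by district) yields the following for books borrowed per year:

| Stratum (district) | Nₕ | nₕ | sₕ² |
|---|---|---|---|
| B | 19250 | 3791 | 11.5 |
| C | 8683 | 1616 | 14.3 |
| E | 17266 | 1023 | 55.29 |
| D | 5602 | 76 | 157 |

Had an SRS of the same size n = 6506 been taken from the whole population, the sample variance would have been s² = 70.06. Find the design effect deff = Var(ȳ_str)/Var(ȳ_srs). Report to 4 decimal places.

3.3243

Var(ȳ_str) = Σ Wₕ²(1−fₕ)sₕ²/nₕ with Wₕ = Nₕ/50801:
  B: (19250/50801)²·(1−3791/19250)·11.5/3791 = 3.4979344 × 10^-4
  C: (8683/50801)²·(1−1616/8683)·14.3/1616 = 2.1040451 × 10^-4
  E: (17266/50801)²·(1−1023/17266)·55.29/1023 = 0.0058733302
  D: (5602/50801)²·(1−76/5602)·157/76 = 0.02477967
  → Var(ȳ_str) = 0.031213198.
Var(ȳ_srs) = (1 − 6506/50801)·70.06/6506 = 0.0093894147.
deff = 0.031213198 / 0.0093894147 = 3.3243.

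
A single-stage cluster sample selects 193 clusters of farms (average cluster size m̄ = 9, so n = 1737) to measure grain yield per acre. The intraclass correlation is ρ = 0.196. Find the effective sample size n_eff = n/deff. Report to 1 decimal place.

676.4

deff = 1 + (9 − 1)·0.196 = 1 + 1.568 = 2.568.
n_eff = 1737 / 2.568 = 676.4.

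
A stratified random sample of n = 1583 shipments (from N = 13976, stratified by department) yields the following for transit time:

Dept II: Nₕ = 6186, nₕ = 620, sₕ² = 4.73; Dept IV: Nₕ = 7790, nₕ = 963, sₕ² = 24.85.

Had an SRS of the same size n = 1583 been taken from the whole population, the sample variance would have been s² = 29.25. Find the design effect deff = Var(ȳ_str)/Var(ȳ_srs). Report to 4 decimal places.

0.5109

Var(ȳ_str) = Σ Wₕ²(1−fₕ)sₕ²/nₕ with Wₕ = Nₕ/13976:
  Dept II: (6186/13976)²·(1−620/6186)·4.73/620 = 0.0013447972
  Dept IV: (7790/13976)²·(1−963/7790)·24.85/963 = 0.0070258954
  → Var(ȳ_str) = 0.0083706926.
Var(ȳ_srs) = (1 − 1583/13976)·29.25/1583 = 0.016384701.
deff = 0.0083706926 / 0.016384701 = 0.5109.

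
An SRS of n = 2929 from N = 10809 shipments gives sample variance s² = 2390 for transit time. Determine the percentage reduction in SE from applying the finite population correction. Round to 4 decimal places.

f = n/N = 2929/10809 = 0.27097789.
SE_no-fpc = √(s²/n) = 0.90331509; SE_fpc = √((1−f)s²/n) = 0.77127564.
Ratio = √(1−f) = 0.85382792. Reduction = 100·(1 − 0.85382792) = 14.6172%.

14.6172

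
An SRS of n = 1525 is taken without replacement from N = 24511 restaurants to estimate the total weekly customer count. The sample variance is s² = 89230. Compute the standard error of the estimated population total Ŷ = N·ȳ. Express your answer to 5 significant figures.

Var(Ŷ) = N²·Var(ȳ) = N²·(1 − n/N)·s²/n.
f = 1525/24511 = 0.06221696; Var(ȳ) = 0.93778304·89230/1525 = 54.871069.
Var(Ŷ) = 24511² · 54.871069 = 3.2965941 × 10^10.
SE(Ŷ) = √(3.2965941 × 10^10) = 181570.

181570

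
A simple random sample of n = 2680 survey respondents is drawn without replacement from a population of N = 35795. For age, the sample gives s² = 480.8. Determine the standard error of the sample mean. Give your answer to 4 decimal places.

Under SRS without replacement, Var(ȳ) = (1 − f)·s²/n with f = n/N = 2680/35795 = 0.07487079.
Var(ȳ) = (1 − 0.07487079)·480.8/2680 = 0.92512921·0.17940299 = 0.16597094.
SE(ȳ) = √(0.16597094) = 0.4074.

0.4074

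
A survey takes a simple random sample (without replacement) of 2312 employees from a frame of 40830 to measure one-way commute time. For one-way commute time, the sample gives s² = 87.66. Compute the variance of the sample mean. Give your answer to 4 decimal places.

0.0358

Under SRS without replacement, Var(ȳ) = (1 − f)·s²/n with f = n/N = 2312/40830 = 0.05662503.
Var(ȳ) = (1 − 0.05662503)·87.66/2312 = 0.94337497·0.037915225 = 0.035768274.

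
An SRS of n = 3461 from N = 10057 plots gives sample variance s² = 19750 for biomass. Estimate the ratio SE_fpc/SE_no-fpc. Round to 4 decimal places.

0.8099

f = n/N = 3461/10057 = 0.34413841.
SE_no-fpc = √(s²/n) = 2.3888163; SE_fpc = √((1−f)s²/n) = 1.9345896.
Ratio = √(1−f) = 0.80985282.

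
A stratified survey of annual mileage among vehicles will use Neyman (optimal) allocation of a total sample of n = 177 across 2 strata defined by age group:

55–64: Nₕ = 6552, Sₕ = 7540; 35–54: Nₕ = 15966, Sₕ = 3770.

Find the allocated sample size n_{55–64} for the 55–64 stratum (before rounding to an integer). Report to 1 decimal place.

Neyman allocation: nₕ = n·NₕSₕ / Σⱼ NⱼSⱼ.
Σ NⱼSⱼ = 6552·7540 + 15966·3770 = 1.095939 × 10^8.
n_{55–64} = 177·6552·7540 / (1.095939 × 10^8) = 79.8.

79.8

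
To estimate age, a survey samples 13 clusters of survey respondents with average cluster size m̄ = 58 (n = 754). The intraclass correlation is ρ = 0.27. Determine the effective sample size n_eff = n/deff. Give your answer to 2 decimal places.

deff = 1 + (58 − 1)·0.27 = 1 + 15.39 = 16.39.
n_eff = 754 / 16.39 = 46.00.

46.00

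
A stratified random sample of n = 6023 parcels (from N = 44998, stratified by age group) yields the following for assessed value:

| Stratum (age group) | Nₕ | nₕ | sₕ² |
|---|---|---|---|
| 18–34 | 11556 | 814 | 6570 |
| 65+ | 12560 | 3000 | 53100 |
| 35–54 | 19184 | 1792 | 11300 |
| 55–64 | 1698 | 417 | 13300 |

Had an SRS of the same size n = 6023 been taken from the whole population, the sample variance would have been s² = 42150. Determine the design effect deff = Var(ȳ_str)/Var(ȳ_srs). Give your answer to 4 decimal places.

0.4319

Var(ȳ_str) = Σ Wₕ²(1−fₕ)sₕ²/nₕ with Wₕ = Nₕ/44998:
  18–34: (11556/44998)²·(1−814/11556)·6570/814 = 0.49481998
  65+: (12560/44998)²·(1−3000/12560)·53100/3000 = 1.0496255
  35–54: (19184/44998)²·(1−1792/19184)·11300/1792 = 1.039065
  55–64: (1698/44998)²·(1−417/1698)·13300/417 = 0.034262258
  → Var(ȳ_str) = 2.6177727.
Var(ȳ_srs) = (1 − 6023/44998)·42150/6023 = 6.0614654.
deff = 2.6177727 / 6.0614654 = 0.4319.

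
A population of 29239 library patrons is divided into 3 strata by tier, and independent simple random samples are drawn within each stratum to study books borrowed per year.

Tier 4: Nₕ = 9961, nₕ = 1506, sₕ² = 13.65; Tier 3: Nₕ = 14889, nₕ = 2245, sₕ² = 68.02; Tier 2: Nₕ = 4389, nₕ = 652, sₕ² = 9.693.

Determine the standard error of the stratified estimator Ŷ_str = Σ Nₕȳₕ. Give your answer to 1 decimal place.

Var(Ŷ_str) = Σₕ Nₕ²(1 − fₕ)sₕ²/nₕ.
Tier 4: 9961²·(1 − 1506/9961)·13.65/1506 = 763350.92.
Tier 3: 14889²·(1 − 2245/14889)·68.02/2245 = 5.7038789 × 10^6.
Tier 2: 4389²·(1 − 652/4389)·9.693/652 = 243836.83.
Sum = 6.7110667 × 10^6.
SE = √(6.7110667 × 10^6) = 2590.6.

2590.6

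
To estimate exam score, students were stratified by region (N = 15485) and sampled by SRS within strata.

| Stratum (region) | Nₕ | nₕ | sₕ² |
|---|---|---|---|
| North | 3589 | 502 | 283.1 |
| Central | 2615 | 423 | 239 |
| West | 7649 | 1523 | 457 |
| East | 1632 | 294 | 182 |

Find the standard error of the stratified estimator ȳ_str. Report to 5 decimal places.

Var(ȳ_str) = Σₕ Wₕ²(1 − fₕ)sₕ²/nₕ with Wₕ = Nₕ/N, N = 15485.
North: Wₕ = 0.23177268; term = 0.23177268²·(1 − 0.13987183)·283.1/502 = 0.026056964.
Central: Wₕ = 0.16887310; term = 0.16887310²·(1 − 0.16175908)·239/423 = 0.013506641.
West: Wₕ = 0.49396190; term = 0.49396190²·(1 − 0.19911099)·457/1523 = 0.058637511.
East: Wₕ = 0.10539232; term = 0.10539232²·(1 − 0.18014706)·182/294 = 0.0056373877.
Sum = 0.1038385.
SE = √(0.1038385) = 0.32224.

0.32224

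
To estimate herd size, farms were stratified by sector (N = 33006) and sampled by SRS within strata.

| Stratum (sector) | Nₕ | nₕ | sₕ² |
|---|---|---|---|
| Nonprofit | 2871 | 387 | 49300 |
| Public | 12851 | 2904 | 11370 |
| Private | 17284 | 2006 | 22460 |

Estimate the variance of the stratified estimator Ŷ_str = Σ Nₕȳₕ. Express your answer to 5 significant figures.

4.3656 × 10^9

Var(Ŷ_str) = Σₕ Nₕ²(1 − fₕ)sₕ²/nₕ.
Nonprofit: 2871²·(1 − 387/2871)·49300/387 = 9.0849123 × 10^8.
Public: 12851²·(1 − 2904/12851)·11370/2904 = 5.0048711 × 10^8.
Private: 17284²·(1 − 2006/17284)·22460/2006 = 2.9565797 × 10^9.
Sum = 4.365558 × 10^9.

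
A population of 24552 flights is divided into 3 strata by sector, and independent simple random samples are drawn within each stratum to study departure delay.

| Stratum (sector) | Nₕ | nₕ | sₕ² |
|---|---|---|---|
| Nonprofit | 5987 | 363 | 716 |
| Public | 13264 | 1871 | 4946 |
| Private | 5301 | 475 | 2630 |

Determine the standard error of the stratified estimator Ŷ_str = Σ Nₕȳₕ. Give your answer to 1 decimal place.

Var(Ŷ_str) = Σₕ Nₕ²(1 − fₕ)sₕ²/nₕ.
Nonprofit: 5987²·(1 − 363/5987)·716/363 = 6.6414203 × 10^7.
Public: 13264²·(1 − 1871/13264)·4946/1871 = 3.9947806 × 10^8.
Private: 5301²·(1 − 475/5301)·2630/475 = 1.4164696 × 10^8.
Sum = 6.0753922 × 10^8.
SE = √(6.0753922 × 10^8) = 24648.3.

24648.3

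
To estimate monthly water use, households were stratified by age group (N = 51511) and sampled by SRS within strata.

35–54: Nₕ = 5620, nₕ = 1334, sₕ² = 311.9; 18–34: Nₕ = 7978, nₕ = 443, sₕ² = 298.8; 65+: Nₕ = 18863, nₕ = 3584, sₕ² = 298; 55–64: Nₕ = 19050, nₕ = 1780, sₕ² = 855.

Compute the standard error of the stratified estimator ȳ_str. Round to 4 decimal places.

0.2932

Var(ȳ_str) = Σₕ Wₕ²(1 − fₕ)sₕ²/nₕ with Wₕ = Nₕ/N, N = 51511.
35–54: Wₕ = 0.10910291; term = 0.10910291²·(1 − 0.23736655)·311.9/1334 = 0.0021225018.
18–34: Wₕ = 0.15487954; term = 0.15487954²·(1 − 0.05552770)·298.8/443 = 0.015281085.
65+: Wₕ = 0.36619363; term = 0.36619363²·(1 − 0.19000159)·298/3584 = 0.0090313775.
55–64: Wₕ = 0.36982392; term = 0.36982392²·(1 − 0.09343832)·855/1780 = 0.05955709.
Sum = 0.085992054.
SE = √(0.085992054) = 0.2932.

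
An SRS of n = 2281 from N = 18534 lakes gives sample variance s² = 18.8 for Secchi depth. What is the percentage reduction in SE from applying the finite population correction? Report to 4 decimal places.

f = n/N = 2281/18534 = 0.12307111.
SE_no-fpc = √(s²/n) = 0.090785457; SE_fpc = √((1−f)s²/n) = 0.08501557.
Ratio = √(1−f) = 0.93644481. Reduction = 100·(1 − 0.93644481) = 6.3555%.

6.3555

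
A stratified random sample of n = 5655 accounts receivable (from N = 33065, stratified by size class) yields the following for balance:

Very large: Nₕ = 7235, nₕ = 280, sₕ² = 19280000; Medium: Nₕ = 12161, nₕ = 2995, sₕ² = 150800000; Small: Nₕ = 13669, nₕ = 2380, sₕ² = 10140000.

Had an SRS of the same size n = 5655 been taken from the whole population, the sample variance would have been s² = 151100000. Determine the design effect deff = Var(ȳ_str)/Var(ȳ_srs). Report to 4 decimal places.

0.4020

Var(ȳ_str) = Σ Wₕ²(1−fₕ)sₕ²/nₕ with Wₕ = Nₕ/33065:
  Very large: (7235/33065)²·(1−280/7235)·19280000/280 = 3169.1852
  Medium: (12161/33065)²·(1−2995/12161)·150800000/2995 = 5133.5359
  Small: (13669/33065)²·(1−2380/13669)·10140000/2380 = 601.33455
  → Var(ȳ_str) = 8904.0557.
Var(ȳ_srs) = (1 − 5655/33065)·151100000/5655 = 22149.93.
deff = 8904.0557 / 22149.93 = 0.4020.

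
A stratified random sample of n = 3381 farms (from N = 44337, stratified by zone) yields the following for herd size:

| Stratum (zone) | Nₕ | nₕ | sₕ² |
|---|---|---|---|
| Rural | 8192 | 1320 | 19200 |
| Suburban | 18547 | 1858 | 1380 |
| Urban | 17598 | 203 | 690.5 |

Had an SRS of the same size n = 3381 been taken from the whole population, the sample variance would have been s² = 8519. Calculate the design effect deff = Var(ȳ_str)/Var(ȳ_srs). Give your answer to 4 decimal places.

Var(ȳ_str) = Σ Wₕ²(1−fₕ)sₕ²/nₕ with Wₕ = Nₕ/44337:
  Rural: (8192/44337)²·(1−1320/8192)·19200/1320 = 0.41655062
  Suburban: (18547/44337)²·(1−1858/18547)·1380/1858 = 0.11695122
  Urban: (17598/44337)²·(1−203/17598)·690.5/203 = 0.52969123
  → Var(ȳ_str) = 1.0631931.
Var(ȳ_srs) = (1 − 3381/44337)·8519/3381 = 2.3275267.
deff = 1.0631931 / 2.3275267 = 0.4568.

0.4568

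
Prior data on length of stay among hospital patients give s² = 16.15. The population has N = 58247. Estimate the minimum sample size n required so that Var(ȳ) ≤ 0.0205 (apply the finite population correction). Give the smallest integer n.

778

Without fpc, n₀ = s²/D = 16.15/0.0205 = 787.8049.
With fpc, (1 − n/N)·s²/n ≤ D requires n ≥ n₀/(1 + n₀/N) = 787.8049/(1 + 787.8049/58247) = 777.2918.
Rounding up, n = 778.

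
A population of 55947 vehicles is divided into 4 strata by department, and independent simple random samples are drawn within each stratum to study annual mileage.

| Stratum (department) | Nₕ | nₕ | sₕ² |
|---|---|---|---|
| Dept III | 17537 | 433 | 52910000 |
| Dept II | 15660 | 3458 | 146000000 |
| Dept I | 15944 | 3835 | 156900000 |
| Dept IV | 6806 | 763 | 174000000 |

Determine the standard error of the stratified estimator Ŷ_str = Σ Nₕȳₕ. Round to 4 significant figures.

Var(Ŷ_str) = Σₕ Nₕ²(1 − fₕ)sₕ²/nₕ.
Dept III: 17537²·(1 − 433/17537)·52910000/433 = 3.6652437 × 10^13.
Dept II: 15660²·(1 − 3458/15660)·146000000/3458 = 8.0677168 × 10^12.
Dept I: 15944²·(1 − 3835/15944)·156900000/3835 = 7.8988368 × 10^12.
Dept IV: 6806²·(1 − 763/6806)·174000000/763 = 9.3792746 × 10^12.
Sum = 6.1998265 × 10^13.
SE = √(6.1998265 × 10^13) = 7.874 × 10^6.

7.874 × 10^6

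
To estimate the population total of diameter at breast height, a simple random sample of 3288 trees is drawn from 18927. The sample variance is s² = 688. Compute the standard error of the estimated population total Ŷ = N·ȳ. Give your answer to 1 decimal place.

Var(Ŷ) = N²·Var(ȳ) = N²·(1 − n/N)·s²/n.
f = 3288/18927 = 0.17372008; Var(ȳ) = 0.82627992·688/3288 = 0.17289555.
Var(Ŷ) = 18927² · 0.17289555 = 6.1936603 × 10^7.
SE(Ŷ) = √(6.1936603 × 10^7) = 7870.0.

7870.0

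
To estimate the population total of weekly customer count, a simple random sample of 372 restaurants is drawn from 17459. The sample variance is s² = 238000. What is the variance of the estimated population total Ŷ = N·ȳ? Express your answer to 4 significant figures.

1.909 × 10^11

Var(Ŷ) = N²·Var(ȳ) = N²·(1 − n/N)·s²/n.
f = 372/17459 = 0.02130706; Var(ȳ) = 0.97869294·238000/372 = 626.15301.
Var(Ŷ) = 17459² · 626.15301 = 1.9086188 × 10^11.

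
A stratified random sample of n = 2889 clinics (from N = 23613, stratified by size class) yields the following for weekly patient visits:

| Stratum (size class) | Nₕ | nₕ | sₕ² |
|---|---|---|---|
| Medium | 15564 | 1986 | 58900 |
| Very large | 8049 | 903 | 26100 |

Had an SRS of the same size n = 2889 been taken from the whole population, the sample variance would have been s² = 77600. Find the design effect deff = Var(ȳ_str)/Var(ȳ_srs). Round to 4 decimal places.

0.6033

Var(ȳ_str) = Σ Wₕ²(1−fₕ)sₕ²/nₕ with Wₕ = Nₕ/23613:
  Medium: (15564/23613)²·(1−1986/15564)·58900/1986 = 11.240632
  Very large: (8049/23613)²·(1−903/8049)·26100/903 = 2.9816411
  → Var(ȳ_str) = 14.222273.
Var(ȳ_srs) = (1 − 2889/23613)·77600/2889 = 23.57418.
deff = 14.222273 / 23.57418 = 0.6033.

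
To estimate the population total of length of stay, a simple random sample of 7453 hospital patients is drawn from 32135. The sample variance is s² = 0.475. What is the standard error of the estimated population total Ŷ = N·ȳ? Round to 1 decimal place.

Var(Ŷ) = N²·Var(ȳ) = N²·(1 − n/N)·s²/n.
f = 7453/32135 = 0.23192780; Var(ȳ) = 0.76807220·0.475/7453 = 4.8951334 × 10^-5.
Var(Ŷ) = 32135² · (4.8951334 × 10^-5) = 50549.998.
SE(Ŷ) = √(50549.998) = 224.8.

224.8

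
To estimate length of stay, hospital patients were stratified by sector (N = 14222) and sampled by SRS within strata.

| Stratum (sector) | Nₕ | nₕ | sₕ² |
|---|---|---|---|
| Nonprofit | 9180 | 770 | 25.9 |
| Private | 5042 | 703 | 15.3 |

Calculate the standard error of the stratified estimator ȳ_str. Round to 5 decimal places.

Var(ȳ_str) = Σₕ Wₕ²(1 − fₕ)sₕ²/nₕ with Wₕ = Nₕ/N, N = 14222.
Nonprofit: Wₕ = 0.64547884; term = 0.64547884²·(1 − 0.08387800)·25.9/770 = 0.012838857.
Private: Wₕ = 0.35452116; term = 0.35452116²·(1 − 0.13942880)·15.3/703 = 0.0023540043.
Sum = 0.015192861.
SE = √(0.015192861) = 0.12326.

0.12326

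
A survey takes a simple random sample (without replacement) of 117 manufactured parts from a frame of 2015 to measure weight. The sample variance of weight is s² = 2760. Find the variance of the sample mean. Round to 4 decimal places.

22.2200

Under SRS without replacement, Var(ȳ) = (1 − f)·s²/n with f = n/N = 117/2015 = 0.05806452.
Var(ȳ) = (1 − 0.05806452)·2760/117 = 0.94193548·23.589744 = 22.220017.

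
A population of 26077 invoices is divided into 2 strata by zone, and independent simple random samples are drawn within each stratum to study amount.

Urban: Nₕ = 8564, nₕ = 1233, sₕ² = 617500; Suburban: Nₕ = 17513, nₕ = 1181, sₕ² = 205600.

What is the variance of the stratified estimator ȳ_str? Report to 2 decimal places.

119.46

Var(ȳ_str) = Σₕ Wₕ²(1 − fₕ)sₕ²/nₕ with Wₕ = Nₕ/N, N = 26077.
Urban: Wₕ = 0.32841201; term = 0.32841201²·(1 − 0.14397478)·617500/1233 = 46.237943.
Suburban: Wₕ = 0.67158799; term = 0.67158799²·(1 − 0.06743562)·205600/1181 = 73.224747.
Sum = 119.46269.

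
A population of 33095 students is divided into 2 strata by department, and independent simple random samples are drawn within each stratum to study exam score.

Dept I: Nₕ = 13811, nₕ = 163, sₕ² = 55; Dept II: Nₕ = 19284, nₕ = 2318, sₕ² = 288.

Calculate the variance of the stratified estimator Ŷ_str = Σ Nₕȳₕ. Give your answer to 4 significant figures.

Var(Ŷ_str) = Σₕ Nₕ²(1 − fₕ)sₕ²/nₕ.
Dept I: 13811²·(1 − 163/13811)·55/163 = 6.3601773 × 10^7.
Dept II: 19284²·(1 − 2318/19284)·288/2318 = 4.0649541 × 10^7.
Sum = 1.0425131 × 10^8.

1.043 × 10^8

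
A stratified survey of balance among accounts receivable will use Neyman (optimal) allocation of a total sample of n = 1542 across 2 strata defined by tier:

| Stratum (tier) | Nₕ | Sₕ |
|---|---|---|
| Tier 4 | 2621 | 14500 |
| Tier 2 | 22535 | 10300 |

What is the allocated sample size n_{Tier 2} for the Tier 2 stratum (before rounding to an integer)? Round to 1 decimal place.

1325.0

Neyman allocation: nₕ = n·NₕSₕ / Σⱼ NⱼSⱼ.
Σ NⱼSⱼ = 2621·14500 + 22535·10300 = 2.70115 × 10^8.
n_{Tier 2} = 1542·22535·10300 / (2.70115 × 10^8) = 1325.0.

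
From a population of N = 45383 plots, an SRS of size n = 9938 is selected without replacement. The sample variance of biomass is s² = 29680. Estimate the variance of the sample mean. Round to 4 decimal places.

2.3325

Under SRS without replacement, Var(ȳ) = (1 − f)·s²/n with f = n/N = 9938/45383 = 0.21898068.
Var(ȳ) = (1 − 0.21898068)·29680/9938 = 0.78101932·2.9865164 = 2.332527.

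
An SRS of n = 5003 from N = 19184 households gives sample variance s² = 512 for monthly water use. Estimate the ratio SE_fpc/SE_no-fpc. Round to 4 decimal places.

f = n/N = 5003/19184 = 0.26079024.
SE_no-fpc = √(s²/n) = 0.31990404; SE_fpc = √((1−f)s²/n) = 0.27504489.
Ratio = √(1−f) = 0.85977309.

0.8598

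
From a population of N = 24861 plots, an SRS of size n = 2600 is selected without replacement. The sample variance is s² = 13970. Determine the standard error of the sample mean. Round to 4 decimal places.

Under SRS without replacement, Var(ȳ) = (1 − f)·s²/n with f = n/N = 2600/24861 = 0.10458147.
Var(ȳ) = (1 − 0.10458147)·13970/2600 = 0.89541853·5.3730769 = 4.8111526.
SE(ȳ) = √(4.8111526) = 2.1934.

2.1934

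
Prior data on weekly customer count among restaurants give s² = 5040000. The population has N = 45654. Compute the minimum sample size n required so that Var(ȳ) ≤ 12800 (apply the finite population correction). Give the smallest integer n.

Without fpc, n₀ = s²/D = 5040000/12800 = 393.7500.
With fpc, (1 − n/N)·s²/n ≤ D requires n ≥ n₀/(1 + n₀/N) = 393.7500/(1 + 393.7500/45654) = 390.3831.
Rounding up, n = 391.

391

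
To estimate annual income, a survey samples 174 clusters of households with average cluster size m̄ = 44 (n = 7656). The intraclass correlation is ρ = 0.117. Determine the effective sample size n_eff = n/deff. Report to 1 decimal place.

1269.4

deff = 1 + (44 − 1)·0.117 = 1 + 5.031 = 6.031.
n_eff = 7656 / 6.031 = 1269.4.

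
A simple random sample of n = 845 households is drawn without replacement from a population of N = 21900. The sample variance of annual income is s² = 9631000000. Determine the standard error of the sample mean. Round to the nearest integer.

3310

Under SRS without replacement, Var(ȳ) = (1 − f)·s²/n with f = n/N = 845/21900 = 0.03858447.
Var(ȳ) = (1 − 0.03858447)·9631000000/845 = 0.96141553·1.1397633 × 10^7 = 1.0957861 × 10^7.
SE(ȳ) = √(1.0957861 × 10^7) = 3310.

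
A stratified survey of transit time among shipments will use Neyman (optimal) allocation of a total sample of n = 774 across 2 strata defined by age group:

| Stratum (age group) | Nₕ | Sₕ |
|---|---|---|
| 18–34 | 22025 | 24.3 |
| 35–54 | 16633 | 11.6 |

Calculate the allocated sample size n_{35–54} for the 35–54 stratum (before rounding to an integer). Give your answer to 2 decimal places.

Neyman allocation: nₕ = n·NₕSₕ / Σⱼ NⱼSⱼ.
Σ NⱼSⱼ = 22025·24.3 + 16633·11.6 = 728150.3.
n_{35–54} = 774·16633·11.6 / 728150.3 = 205.09.

205.09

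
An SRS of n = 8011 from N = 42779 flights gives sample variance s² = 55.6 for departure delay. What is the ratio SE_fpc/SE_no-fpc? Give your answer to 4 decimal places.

0.9015

f = n/N = 8011/42779 = 0.18726478.
SE_no-fpc = √(s²/n) = 0.083309404; SE_fpc = √((1−f)s²/n) = 0.075104952.
Ratio = √(1−f) = 0.90151829.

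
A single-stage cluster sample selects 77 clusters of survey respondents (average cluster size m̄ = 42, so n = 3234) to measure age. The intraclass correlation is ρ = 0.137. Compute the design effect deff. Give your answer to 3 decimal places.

deff = 1 + (42 − 1)·0.137 = 1 + 5.617 = 6.617.

6.617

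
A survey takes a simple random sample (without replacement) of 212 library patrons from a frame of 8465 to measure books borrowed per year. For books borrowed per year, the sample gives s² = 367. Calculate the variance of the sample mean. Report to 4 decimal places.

Under SRS without replacement, Var(ȳ) = (1 − f)·s²/n with f = n/N = 212/8465 = 0.02504430.
Var(ȳ) = (1 − 0.02504430)·367/212 = 0.97495570·1.7311321 = 1.6877771.

1.6878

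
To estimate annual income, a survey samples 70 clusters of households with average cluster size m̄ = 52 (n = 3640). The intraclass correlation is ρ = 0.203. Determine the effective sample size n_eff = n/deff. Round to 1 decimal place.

320.6

deff = 1 + (52 − 1)·0.203 = 1 + 10.353 = 11.353.
n_eff = 3640 / 11.353 = 320.6.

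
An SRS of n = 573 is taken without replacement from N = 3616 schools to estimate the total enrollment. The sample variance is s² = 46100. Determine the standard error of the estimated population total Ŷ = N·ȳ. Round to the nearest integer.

29754

Var(Ŷ) = N²·Var(ȳ) = N²·(1 − n/N)·s²/n.
f = 573/3616 = 0.15846239; Var(ȳ) = 0.84153761·46100/573 = 67.704858.
Var(Ŷ) = 3616² · 67.704858 = 8.8527189 × 10^8.
SE(Ŷ) = √(8.8527189 × 10^8) = 29754.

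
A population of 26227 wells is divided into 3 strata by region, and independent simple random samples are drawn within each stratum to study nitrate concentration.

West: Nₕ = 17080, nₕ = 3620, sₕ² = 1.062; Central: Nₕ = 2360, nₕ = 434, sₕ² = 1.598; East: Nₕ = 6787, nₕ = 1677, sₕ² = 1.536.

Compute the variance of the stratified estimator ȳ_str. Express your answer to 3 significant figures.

Var(ȳ_str) = Σₕ Wₕ²(1 − fₕ)sₕ²/nₕ with Wₕ = Nₕ/N, N = 26227.
West: Wₕ = 0.65123727; term = 0.65123727²·(1 − 0.21194379)·1.062/3620 = 9.8050913 × 10^-5.
Central: Wₕ = 0.08998360; term = 0.08998360²·(1 − 0.18389831)·1.598/434 = 2.4330896 × 10^-5.
East: Wₕ = 0.25877912; term = 0.25877912²·(1 − 0.24709003)·1.536/1677 = 4.618061 × 10^-5.
Sum = 1.6856242 × 10^-4.

1.69 × 10^-4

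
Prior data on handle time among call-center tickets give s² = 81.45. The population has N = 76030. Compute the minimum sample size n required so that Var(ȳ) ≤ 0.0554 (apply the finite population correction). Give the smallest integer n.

Without fpc, n₀ = s²/D = 81.45/0.0554 = 1470.2166.
With fpc, (1 − n/N)·s²/n ≤ D requires n ≥ n₀/(1 + n₀/N) = 1470.2166/(1 + 1470.2166/76030) = 1442.3259.
Rounding up, n = 1443.

1443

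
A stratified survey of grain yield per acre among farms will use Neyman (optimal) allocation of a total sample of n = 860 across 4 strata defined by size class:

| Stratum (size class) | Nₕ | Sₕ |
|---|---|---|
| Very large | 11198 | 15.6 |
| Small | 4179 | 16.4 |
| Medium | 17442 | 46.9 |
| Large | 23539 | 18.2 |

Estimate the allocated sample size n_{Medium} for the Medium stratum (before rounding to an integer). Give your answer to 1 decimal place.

472.3

Neyman allocation: nₕ = n·NₕSₕ / Σⱼ NⱼSⱼ.
Σ NⱼSⱼ = 11198·15.6 + 4179·16.4 + 17442·46.9 + 23539·18.2 = 1.489664 × 10^6.
n_{Medium} = 860·17442·46.9 / (1.489664 × 10^6) = 472.3.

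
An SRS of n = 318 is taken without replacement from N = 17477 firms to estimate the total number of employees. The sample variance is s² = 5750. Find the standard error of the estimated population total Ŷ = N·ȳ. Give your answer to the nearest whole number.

73638

Var(Ŷ) = N²·Var(ȳ) = N²·(1 − n/N)·s²/n.
f = 318/17477 = 0.01819534; Var(ȳ) = 0.98180466·5750/318 = 17.752757.
Var(Ŷ) = 17477² · 17.752757 = 5.4225003 × 10^9.
SE(Ŷ) = √(5.4225003 × 10^9) = 73638.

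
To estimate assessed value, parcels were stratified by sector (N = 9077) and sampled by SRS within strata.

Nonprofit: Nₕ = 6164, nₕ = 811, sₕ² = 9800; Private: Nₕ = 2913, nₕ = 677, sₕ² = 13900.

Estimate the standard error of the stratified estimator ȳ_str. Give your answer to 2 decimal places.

Var(ȳ_str) = Σₕ Wₕ²(1 − fₕ)sₕ²/nₕ with Wₕ = Nₕ/N, N = 9077.
Nonprofit: Wₕ = 0.67907899; term = 0.67907899²·(1 − 0.13157041)·9800/811 = 4.8392764.
Private: Wₕ = 0.32092101; term = 0.32092101²·(1 − 0.23240645)·13900/677 = 1.6231316.
Sum = 6.462408.
SE = √(6.462408) = 2.54.

2.54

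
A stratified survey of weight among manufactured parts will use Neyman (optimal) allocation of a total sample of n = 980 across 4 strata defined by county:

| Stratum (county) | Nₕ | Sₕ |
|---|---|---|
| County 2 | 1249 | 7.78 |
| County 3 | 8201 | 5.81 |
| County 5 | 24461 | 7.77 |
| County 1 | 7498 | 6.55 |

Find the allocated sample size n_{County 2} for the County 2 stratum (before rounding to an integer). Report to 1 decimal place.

32.1

Neyman allocation: nₕ = n·NₕSₕ / Σⱼ NⱼSⱼ.
Σ NⱼSⱼ = 1249·7.78 + 8201·5.81 + 24461·7.77 + 7498·6.55 = 296538.9.
n_{County 2} = 980·1249·7.78 / 296538.9 = 32.1.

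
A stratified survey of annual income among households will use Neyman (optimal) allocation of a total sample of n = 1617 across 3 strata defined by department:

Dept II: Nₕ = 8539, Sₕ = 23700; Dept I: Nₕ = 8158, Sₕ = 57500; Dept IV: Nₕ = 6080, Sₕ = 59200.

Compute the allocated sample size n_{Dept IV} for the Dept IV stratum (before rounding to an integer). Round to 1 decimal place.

564.3

Neyman allocation: nₕ = n·NₕSₕ / Σⱼ NⱼSⱼ.
Σ NⱼSⱼ = 8539·23700 + 8158·57500 + 6080·59200 = 1.0313953 × 10^9.
n_{Dept IV} = 1617·6080·59200 / (1.0313953 × 10^9) = 564.3.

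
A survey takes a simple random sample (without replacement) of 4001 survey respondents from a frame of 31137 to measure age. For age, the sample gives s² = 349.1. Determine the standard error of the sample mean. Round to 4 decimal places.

0.2758

Under SRS without replacement, Var(ȳ) = (1 − f)·s²/n with f = n/N = 4001/31137 = 0.12849664.
Var(ȳ) = (1 − 0.12849664)·349.1/4001 = 0.87150336·0.087253187 = 0.076041445.
SE(ȳ) = √(0.076041445) = 0.2758.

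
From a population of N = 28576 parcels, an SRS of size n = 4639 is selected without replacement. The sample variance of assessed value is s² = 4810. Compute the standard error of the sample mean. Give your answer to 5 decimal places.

0.93195

Under SRS without replacement, Var(ȳ) = (1 − f)·s²/n with f = n/N = 4639/28576 = 0.16233903.
Var(ȳ) = (1 − 0.16233903)·4810/4639 = 0.83766097·1.0368614 = 0.86853832.
SE(ȳ) = √(0.86853832) = 0.93195.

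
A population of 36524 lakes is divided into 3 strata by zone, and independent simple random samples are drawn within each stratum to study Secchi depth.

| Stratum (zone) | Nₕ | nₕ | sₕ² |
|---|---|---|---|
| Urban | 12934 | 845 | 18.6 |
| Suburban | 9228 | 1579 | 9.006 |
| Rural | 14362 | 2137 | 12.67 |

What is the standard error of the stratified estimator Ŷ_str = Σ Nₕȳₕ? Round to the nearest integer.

2210

Var(Ŷ_str) = Σₕ Nₕ²(1 − fₕ)sₕ²/nₕ.
Urban: 12934²·(1 − 845/12934)·18.6/845 = 3.4417512 × 10^6.
Suburban: 9228²·(1 − 1579/9228)·9.006/1579 = 402589.14.
Rural: 14362²·(1 − 2137/14362)·12.67/2137 = 1.0409644 × 10^6.
Sum = 4.8853047 × 10^6.
SE = √(4.8853047 × 10^6) = 2210.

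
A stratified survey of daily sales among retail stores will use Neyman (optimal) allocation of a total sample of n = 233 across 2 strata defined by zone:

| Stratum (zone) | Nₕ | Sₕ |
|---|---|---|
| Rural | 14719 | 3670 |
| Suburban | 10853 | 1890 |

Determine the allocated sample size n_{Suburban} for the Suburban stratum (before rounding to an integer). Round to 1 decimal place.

Neyman allocation: nₕ = n·NₕSₕ / Σⱼ NⱼSⱼ.
Σ NⱼSⱼ = 14719·3670 + 10853·1890 = 7.45309 × 10^7.
n_{Suburban} = 233·10853·1890 / (7.45309 × 10^7) = 64.1.

64.1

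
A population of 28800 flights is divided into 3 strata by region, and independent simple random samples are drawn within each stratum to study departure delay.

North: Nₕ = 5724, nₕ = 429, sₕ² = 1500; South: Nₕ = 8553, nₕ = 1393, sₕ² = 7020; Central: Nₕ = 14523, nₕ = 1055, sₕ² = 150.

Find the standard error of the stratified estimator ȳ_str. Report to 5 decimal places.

0.73032

Var(ȳ_str) = Σₕ Wₕ²(1 − fₕ)sₕ²/nₕ with Wₕ = Nₕ/N, N = 28800.
North: Wₕ = 0.19875000; term = 0.19875000²·(1 − 0.07494759)·1500/429 = 0.12776579.
South: Wₕ = 0.29697917; term = 0.29697917²·(1 − 0.16286683)·7020/1393 = 0.37207673.
Central: Wₕ = 0.50427083; term = 0.50427083²·(1 − 0.07264339)·150/1055 = 0.033528434.
Sum = 0.53337095.
SE = √(0.53337095) = 0.73032.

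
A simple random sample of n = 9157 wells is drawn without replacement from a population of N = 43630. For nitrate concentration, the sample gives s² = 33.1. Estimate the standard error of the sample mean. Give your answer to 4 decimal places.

0.0534

Under SRS without replacement, Var(ȳ) = (1 − f)·s²/n with f = n/N = 9157/43630 = 0.20987852.
Var(ȳ) = (1 − 0.20987852)·33.1/9157 = 0.79012148·0.003614721 = 0.0028560687.
SE(ȳ) = √(0.0028560687) = 0.0534.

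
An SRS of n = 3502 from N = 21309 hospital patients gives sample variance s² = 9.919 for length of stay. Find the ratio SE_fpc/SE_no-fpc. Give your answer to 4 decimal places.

f = n/N = 3502/21309 = 0.16434370.
SE_no-fpc = √(s²/n) = 0.053220123; SE_fpc = √((1−f)s²/n) = 0.04865077.
Ratio = √(1−f) = 0.91414238.

0.9141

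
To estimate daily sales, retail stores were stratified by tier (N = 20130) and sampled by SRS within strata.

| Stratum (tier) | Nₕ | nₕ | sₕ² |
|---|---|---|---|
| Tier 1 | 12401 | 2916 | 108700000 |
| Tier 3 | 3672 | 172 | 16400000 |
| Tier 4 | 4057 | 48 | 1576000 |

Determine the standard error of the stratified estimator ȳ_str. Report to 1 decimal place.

Var(ȳ_str) = Σₕ Wₕ²(1 − fₕ)sₕ²/nₕ with Wₕ = Nₕ/N, N = 20130.
Tier 1: Wₕ = 0.61604570; term = 0.61604570²·(1 − 0.23514233)·108700000/2916 = 10820.53.
Tier 3: Wₕ = 0.18241431; term = 0.18241431²·(1 − 0.04684096)·16400000/172 = 3024.1169.
Tier 4: Wₕ = 0.20153999; term = 0.20153999²·(1 − 0.01183140)·1576000/48 = 1317.8576.
Sum = 15162.505.
SE = √(15162.505) = 123.1.

123.1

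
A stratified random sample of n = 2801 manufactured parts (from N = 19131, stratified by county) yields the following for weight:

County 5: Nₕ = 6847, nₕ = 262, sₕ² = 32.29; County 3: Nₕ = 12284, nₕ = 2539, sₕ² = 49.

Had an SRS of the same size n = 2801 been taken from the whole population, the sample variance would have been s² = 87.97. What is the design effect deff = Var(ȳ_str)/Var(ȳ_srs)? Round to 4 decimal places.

Var(ȳ_str) = Σ Wₕ²(1−fₕ)sₕ²/nₕ with Wₕ = Nₕ/19131:
  County 5: (6847/19131)²·(1−262/6847)·32.29/262 = 0.015182648
  County 3: (12284/19131)²·(1−2539/12284)·49/2539 = 0.0063121845
  → Var(ȳ_str) = 0.021494833.
Var(ȳ_srs) = (1 − 2801/19131)·87.97/2801 = 0.026808345.
deff = 0.021494833 / 0.026808345 = 0.8018.

0.8018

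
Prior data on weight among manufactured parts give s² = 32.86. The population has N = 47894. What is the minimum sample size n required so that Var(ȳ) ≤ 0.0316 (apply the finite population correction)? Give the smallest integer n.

Without fpc, n₀ = s²/D = 32.86/0.0316 = 1039.8734.
With fpc, (1 − n/N)·s²/n ≤ D requires n ≥ n₀/(1 + n₀/N) = 1039.8734/(1 + 1039.8734/47894) = 1017.7755.
Rounding up, n = 1018.

1018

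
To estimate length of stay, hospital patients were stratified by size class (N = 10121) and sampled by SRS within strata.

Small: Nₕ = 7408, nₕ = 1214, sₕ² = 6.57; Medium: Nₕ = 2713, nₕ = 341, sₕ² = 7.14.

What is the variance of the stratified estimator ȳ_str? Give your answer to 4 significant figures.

Var(ȳ_str) = Σₕ Wₕ²(1 − fₕ)sₕ²/nₕ with Wₕ = Nₕ/N, N = 10121.
Small: Wₕ = 0.73194348; term = 0.73194348²·(1 − 0.16387689)·6.57/1214 = 0.0024242199.
Medium: Wₕ = 0.26805652; term = 0.26805652²·(1 − 0.12569112)·7.14/341 = 0.001315411.
Sum = 0.0037396309.

0.003740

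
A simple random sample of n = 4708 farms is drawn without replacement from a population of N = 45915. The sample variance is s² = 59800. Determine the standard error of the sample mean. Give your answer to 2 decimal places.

Under SRS without replacement, Var(ȳ) = (1 − f)·s²/n with f = n/N = 4708/45915 = 0.10253730.
Var(ȳ) = (1 − 0.10253730)·59800/4708 = 0.89746270·12.701784 = 11.399378.
SE(ȳ) = √(11.399378) = 3.38.

3.38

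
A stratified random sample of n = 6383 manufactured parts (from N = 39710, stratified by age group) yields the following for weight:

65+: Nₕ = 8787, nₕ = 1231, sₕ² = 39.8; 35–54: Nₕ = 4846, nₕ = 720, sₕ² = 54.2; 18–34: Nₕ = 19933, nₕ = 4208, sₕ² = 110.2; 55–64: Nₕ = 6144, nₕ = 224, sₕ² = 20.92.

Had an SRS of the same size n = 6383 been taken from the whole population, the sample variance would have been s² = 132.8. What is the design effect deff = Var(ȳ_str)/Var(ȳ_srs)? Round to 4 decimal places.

0.5541

Var(ȳ_str) = Σ Wₕ²(1−fₕ)sₕ²/nₕ with Wₕ = Nₕ/39710:
  65+: (8787/39710)²·(1−1231/8787)·39.8/1231 = 0.0013613125
  35–54: (4846/39710)²·(1−720/4846)·54.2/720 = 9.5450817 × 10^-4
  18–34: (19933/39710)²·(1−4208/19933)·110.2/4208 = 0.0052055834
  55–64: (6144/39710)²·(1−224/6144)·20.92/224 = 0.0021542039
  → Var(ȳ_str) = 0.009675608.
Var(ȳ_srs) = (1 − 6383/39710)·132.8/6383 = 0.017461018.
deff = 0.009675608 / 0.017461018 = 0.5541.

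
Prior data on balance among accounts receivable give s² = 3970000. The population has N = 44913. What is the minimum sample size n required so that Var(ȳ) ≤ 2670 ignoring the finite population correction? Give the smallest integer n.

1487

Without fpc, n₀ = s²/D = 3970000/2670 = 1486.8914.
Rounding up, n = 1487.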